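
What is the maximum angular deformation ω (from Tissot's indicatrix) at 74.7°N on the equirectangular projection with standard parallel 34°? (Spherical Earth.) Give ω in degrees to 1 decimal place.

In the equirectangular projection with standard parallel φ₀ = 34° (x = Rλ cos φ₀, y = Rφ), meridians are true-scale (h = 1) and the parallel scale is k = cos φ₀ / cos φ.
At 74.7°: h = 1.000, k = 3.142; principal scales a = 3.142, b = 1.000.
sin(ω/2) = (a − b)/(a + b) = 2.142/4.142 = 0.5171, so ω = 2 arcsin(0.5171) ≈ 62.3°.

62.3°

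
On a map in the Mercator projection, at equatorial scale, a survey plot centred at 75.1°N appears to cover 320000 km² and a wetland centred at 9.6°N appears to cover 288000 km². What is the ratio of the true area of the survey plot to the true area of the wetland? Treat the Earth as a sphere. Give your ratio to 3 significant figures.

Since Mercator area scale is 1/cos²φ, the true area equals the apparent area multiplied by cos²φ.
True area of survey plot: 320000 × cos²(75.1°) = 320000 × 0.06612 = 21160 km².
True area of wetland: 288000 × cos²(9.6°) = 288000 × 0.9722 = 280000 km².
Ratio = 21160 / 280000 ≈ 0.0756.

0.0756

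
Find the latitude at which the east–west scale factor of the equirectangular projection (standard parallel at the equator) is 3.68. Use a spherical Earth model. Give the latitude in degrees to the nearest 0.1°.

Plate carrée: h = 1, k = sec φ along parallels.
sec φ = 3.68  ⇒  cos φ = 0.2717  ⇒  φ ≈ 74.2°.

74.2°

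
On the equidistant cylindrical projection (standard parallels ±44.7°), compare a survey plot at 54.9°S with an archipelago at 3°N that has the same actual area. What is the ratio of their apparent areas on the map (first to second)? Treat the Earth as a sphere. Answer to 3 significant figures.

In the equirectangular projection with standard parallel φ₀ = 44.7° (x = Rλ cos φ₀, y = Rφ), meridians are true-scale (h = 1) and the parallel scale is k = cos φ₀ / cos φ.
Areal scale at 54.9°: h·k = 1.000 × 1.236 = 1.236.
Areal scale at 3°: h·k = 1.000 × 0.7118 = 0.7118.
Ratio = 1.236/0.7118 ≈ 1.74.

1.74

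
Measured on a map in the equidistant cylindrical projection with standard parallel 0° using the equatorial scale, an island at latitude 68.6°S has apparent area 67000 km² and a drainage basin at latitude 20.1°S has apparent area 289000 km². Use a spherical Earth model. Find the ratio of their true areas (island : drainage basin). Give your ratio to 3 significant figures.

0.0901

On the plate carrée, areal scale = h·k = 1 × sec φ, so true area = apparent × cos φ.
True area of island: 67000 × cos(68.6°) = 67000 × 0.3649 = 24450 km².
True area of drainage basin: 289000 × cos(20.1°) = 289000 × 0.9391 = 271400 km².
Ratio = 24450 / 271400 ≈ 0.0901.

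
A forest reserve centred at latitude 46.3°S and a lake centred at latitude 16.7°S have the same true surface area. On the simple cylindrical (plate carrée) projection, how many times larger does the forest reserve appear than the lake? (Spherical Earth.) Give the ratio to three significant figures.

1.39

Plate carrée maps x = Rλ, y = Rφ. The meridian scale is h = 1 and the parallel scale is k = 1/cos φ = sec φ.
Areal scale at 46.3°: h·k = 1.000 × 1.447 = 1.447.
Areal scale at 16.7°: h·k = 1.000 × 1.044 = 1.044.
Ratio = 1.447/1.044 ≈ 1.39.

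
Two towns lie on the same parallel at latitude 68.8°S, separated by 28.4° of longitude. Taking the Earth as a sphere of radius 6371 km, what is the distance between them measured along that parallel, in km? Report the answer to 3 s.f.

Arc length along a parallel = R cos φ · Δλ (with Δλ in radians).
= 6371 × cos 68.8° × (28.4° × π/180) = 6371 × 0.3616 × 0.4957 ≈ 1140 km.

1140 km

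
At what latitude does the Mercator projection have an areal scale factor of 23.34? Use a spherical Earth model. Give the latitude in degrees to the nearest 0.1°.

Mercator areal scale is sec²φ.
sec²φ = 23.34  ⇒  cos²φ = 0.04284  ⇒  cos φ = 0.2070.
φ = arccos(0.2070) ≈ 78.1°.

78.1°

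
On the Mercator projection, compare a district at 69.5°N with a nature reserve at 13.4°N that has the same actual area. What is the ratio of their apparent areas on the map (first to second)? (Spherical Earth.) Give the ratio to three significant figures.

7.72

Mercator areal scale is sec²φ.
At 69.5°: sec²(69.5°) = 1/0.3502² = 8.154.
At 13.4°: sec²(13.4°) = 1/0.9728² = 1.057.
Ratio = 8.154/1.057 = cos²(13.4°)/cos²(69.5°) ≈ 7.72.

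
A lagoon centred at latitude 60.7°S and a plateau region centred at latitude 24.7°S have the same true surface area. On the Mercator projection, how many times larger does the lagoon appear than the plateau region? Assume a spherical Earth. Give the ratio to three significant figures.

Mercator is conformal with k = sec φ, so areal scale = k² = sec²φ.
At 60.7°: sec²(60.7°) = 1/0.4894² = 4.175.
At 24.7°: sec²(24.7°) = 1/0.9085² = 1.212.
Ratio = 4.175/1.212 = cos²(24.7°)/cos²(60.7°) ≈ 3.45.

3.45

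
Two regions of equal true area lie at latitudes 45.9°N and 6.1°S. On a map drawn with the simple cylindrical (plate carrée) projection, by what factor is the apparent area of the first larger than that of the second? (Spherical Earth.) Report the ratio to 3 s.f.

1.43

In the plate carrée (x = Rλ, y = Rφ), meridians are true-scale (h = 1) and parallels are stretched by k = sec φ.
Areal scale at 45.9°: h·k = 1.000 × 1.437 = 1.437.
Areal scale at 6.1°: h·k = 1.000 × 1.006 = 1.006.
Ratio = 1.437/1.006 ≈ 1.43.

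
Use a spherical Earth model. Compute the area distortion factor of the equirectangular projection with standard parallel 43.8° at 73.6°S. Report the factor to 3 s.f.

2.56

In the equirectangular projection with standard parallel φ₀ = 43.8° (x = Rλ cos φ₀, y = Rφ), meridians are true-scale (h = 1) and the parallel scale is k = cos φ₀ / cos φ.
Areal scale = h·k = 1 × cos φ₀ / cos φ; at 73.6°, h = 1.000, k = 2.556, so h·k = 2.556.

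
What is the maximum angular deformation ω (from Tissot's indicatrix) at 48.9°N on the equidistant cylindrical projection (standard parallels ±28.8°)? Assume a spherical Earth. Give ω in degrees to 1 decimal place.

16.4°

With standard parallel φ₀ = 28.8°, the equirectangular projection gives x = Rλ cos φ₀, y = Rφ, so h = 1 and k = cos 28.8° / cos φ.
At 48.9°: h = 1.000, k = 1.333; principal scales a = 1.333, b = 1.000.
sin(ω/2) = (a − b)/(a + b) = 0.3330/2.333 = 0.1427, so ω = 2 arcsin(0.1427) ≈ 16.4°.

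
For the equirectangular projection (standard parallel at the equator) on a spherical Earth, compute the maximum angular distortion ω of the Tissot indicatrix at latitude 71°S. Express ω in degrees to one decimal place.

61.2°

In the plate carrée (x = Rλ, y = Rφ), meridians are true-scale (h = 1) and parallels are stretched by k = sec φ.
At 71°: h = 1.000, k = 3.072; principal scales a = 3.072, b = 1.000.
sin(ω/2) = (a − b)/(a + b) = 2.072/4.072 = 0.5088, so ω = 2 arcsin(0.5088) ≈ 61.2°.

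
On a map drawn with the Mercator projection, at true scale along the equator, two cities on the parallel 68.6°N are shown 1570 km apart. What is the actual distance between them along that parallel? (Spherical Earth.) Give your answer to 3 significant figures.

573 km

For Mercator, h = k = sec φ (a conformal cylindrical projection has a single point scale, 1/cos φ).
Along the parallel at 68.6°, map distances are exaggerated by k = sec 68.6° = 2.741.
True distance = 1570 / 2.741 = 1570 × cos 68.6° ≈ 573 km.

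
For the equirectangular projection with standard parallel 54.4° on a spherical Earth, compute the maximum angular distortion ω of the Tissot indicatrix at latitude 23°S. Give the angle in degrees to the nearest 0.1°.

In the equirectangular projection with standard parallel φ₀ = 54.4° (x = Rλ cos φ₀, y = Rφ), meridians are true-scale (h = 1) and the parallel scale is k = cos φ₀ / cos φ.
At 23°: h = 1.000, k = 0.6324; principal scales a = 1.000, b = 0.6324.
sin(ω/2) = (a − b)/(a + b) = 0.3676/1.632 = 0.2252, so ω = 2 arcsin(0.2252) ≈ 26.0°.

26.0°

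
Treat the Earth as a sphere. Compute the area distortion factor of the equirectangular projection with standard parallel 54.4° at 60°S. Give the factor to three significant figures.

In the equirectangular projection with standard parallel φ₀ = 54.4° (x = Rλ cos φ₀, y = Rφ), meridians are true-scale (h = 1) and the parallel scale is k = cos φ₀ / cos φ.
Areal scale = h·k = 1 × cos φ₀ / cos φ; at 60°, h = 1.000, k = 1.164, so h·k = 1.164.

1.16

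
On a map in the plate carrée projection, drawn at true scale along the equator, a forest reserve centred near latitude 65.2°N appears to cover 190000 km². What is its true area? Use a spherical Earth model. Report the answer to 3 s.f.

79700 km²

In the plate carrée (x = Rλ, y = Rφ), meridians are true-scale (h = 1) and parallels are stretched by k = sec φ.
Areal scale = h·k = 1 × sec φ; at 65.2°, h = 1.000, k = 2.384, so h·k = 2.384.
True area = apparent / (areal scale) = 190000 / 2.384 ≈ 79700 km².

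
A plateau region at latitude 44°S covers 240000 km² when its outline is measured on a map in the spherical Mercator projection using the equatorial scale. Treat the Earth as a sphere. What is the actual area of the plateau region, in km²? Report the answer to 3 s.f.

124000 km²

The Mercator projection is conformal; its linear scale factor is the same in every direction and equals sec φ = 1/cos φ.
Areal scale = k² = sec²φ = 1/cos²(44°) = 1/0.7193² = 1.933.
True area = apparent / (areal scale) = 240000 / 1.933 ≈ 124000 km².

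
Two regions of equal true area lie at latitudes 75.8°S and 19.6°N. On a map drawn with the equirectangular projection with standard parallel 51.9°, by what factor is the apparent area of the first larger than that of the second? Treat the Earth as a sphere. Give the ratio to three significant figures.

The equidistant cylindrical projection with φ₀ = 51.9° has h = 1 (meridians true) and k = cos φ₀ / cos φ along parallels.
Areal scale at 75.8°: h·k = 1.000 × 2.515 = 2.515.
Areal scale at 19.6°: h·k = 1.000 × 0.6550 = 0.6550.
Ratio = 2.515/0.6550 ≈ 3.84.

3.84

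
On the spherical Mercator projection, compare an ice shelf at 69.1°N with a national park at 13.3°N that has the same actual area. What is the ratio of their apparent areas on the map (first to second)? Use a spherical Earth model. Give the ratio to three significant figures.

Mercator areal scale is sec²φ.
At 69.1°: sec²(69.1°) = 1/0.3567² = 7.858.
At 13.3°: sec²(13.3°) = 1/0.9732² = 1.056.
Ratio = 7.858/1.056 = cos²(13.3°)/cos²(69.1°) ≈ 7.44.

7.44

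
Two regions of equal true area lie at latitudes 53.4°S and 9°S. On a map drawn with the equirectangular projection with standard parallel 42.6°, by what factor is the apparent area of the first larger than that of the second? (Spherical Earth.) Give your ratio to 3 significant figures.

1.66

In the equirectangular projection with standard parallel φ₀ = 42.6° (x = Rλ cos φ₀, y = Rφ), meridians are true-scale (h = 1) and the parallel scale is k = cos φ₀ / cos φ.
Areal scale at 53.4°: h·k = 1.000 × 1.235 = 1.235.
Areal scale at 9°: h·k = 1.000 × 0.7453 = 0.7453.
Ratio = 1.235/0.7453 ≈ 1.66.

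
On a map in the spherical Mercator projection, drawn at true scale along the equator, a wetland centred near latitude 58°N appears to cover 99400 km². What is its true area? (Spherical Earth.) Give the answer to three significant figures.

For Mercator, h = k = sec φ (a conformal cylindrical projection has a single point scale, 1/cos φ).
Areal scale = k² = sec²φ = 1/cos²(58°) = 1/0.5299² = 3.561.
True area = apparent / (areal scale) = 99400 / 3.561 ≈ 27900 km².

27900 km²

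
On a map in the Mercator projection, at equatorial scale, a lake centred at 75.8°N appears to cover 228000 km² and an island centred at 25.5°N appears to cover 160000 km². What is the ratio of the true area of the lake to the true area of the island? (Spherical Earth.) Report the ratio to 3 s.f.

0.105

Since Mercator area scale is 1/cos²φ, the true area equals the apparent area multiplied by cos²φ.
True area of lake: 228000 × cos²(75.8°) = 228000 × 0.06018 = 13720 km².
True area of island: 160000 × cos²(25.5°) = 160000 × 0.8147 = 130300 km².
Ratio = 13720 / 130300 ≈ 0.105.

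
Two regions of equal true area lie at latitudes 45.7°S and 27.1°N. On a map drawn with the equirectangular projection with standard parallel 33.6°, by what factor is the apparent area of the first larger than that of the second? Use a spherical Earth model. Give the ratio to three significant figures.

1.27

In the equirectangular projection with standard parallel φ₀ = 33.6° (x = Rλ cos φ₀, y = Rφ), meridians are true-scale (h = 1) and the parallel scale is k = cos φ₀ / cos φ.
Areal scale at 45.7°: h·k = 1.000 × 1.193 = 1.193.
Areal scale at 27.1°: h·k = 1.000 × 0.9356 = 0.9356.
Ratio = 1.193/0.9356 ≈ 1.27.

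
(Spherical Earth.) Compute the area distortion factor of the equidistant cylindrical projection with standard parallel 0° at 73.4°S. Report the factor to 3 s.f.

For the equirectangular projection with φ₀ = 0 (plate carrée), h = 1 along meridians and k = sec φ along parallels.
Areal scale = h·k = 1 × sec φ; at 73.4°, h = 1.000, k = 3.500, so h·k = 3.500.

3.50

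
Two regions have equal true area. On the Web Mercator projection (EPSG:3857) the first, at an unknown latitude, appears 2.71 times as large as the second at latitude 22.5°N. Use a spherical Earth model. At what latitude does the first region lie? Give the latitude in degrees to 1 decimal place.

Mercator areal scale is sec²φ, so apparent-area ratio = sec²φ₁ / sec²φ₂ = cos²φ₂ / cos²φ₁.
cos²φ₂ / cos²φ₁ = 2.71  ⇒  cos φ₁ = cos 22.5° / √2.71 = 0.9239/1.646 = 0.5612.
φ₁ = arccos(0.5612) ≈ 55.9°.

55.9°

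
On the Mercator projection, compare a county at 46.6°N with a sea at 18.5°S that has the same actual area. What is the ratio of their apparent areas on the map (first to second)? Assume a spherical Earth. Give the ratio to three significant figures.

Mercator is conformal with k = sec φ, so areal scale = k² = sec²φ.
At 46.6°: sec²(46.6°) = 1/0.6871² = 2.118.
At 18.5°: sec²(18.5°) = 1/0.9483² = 1.112.
Ratio = 2.118/1.112 = cos²(18.5°)/cos²(46.6°) ≈ 1.90.

1.90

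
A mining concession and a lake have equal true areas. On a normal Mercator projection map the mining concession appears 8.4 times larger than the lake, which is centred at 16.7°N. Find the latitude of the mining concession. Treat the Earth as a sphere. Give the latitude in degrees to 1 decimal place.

Mercator areal scale is sec²φ, so apparent-area ratio = sec²φ₁ / sec²φ₂ = cos²φ₂ / cos²φ₁.
cos²φ₂ / cos²φ₁ = 8.4  ⇒  cos φ₁ = cos 16.7° / √8.4 = 0.9578/2.898 = 0.3305.
φ₁ = arccos(0.3305) ≈ 70.7°.

70.7°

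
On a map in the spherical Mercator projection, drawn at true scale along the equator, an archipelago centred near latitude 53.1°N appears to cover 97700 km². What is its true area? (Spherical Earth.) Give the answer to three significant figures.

For Mercator, h = k = sec φ (a conformal cylindrical projection has a single point scale, 1/cos φ).
Areal scale = k² = sec²φ = 1/cos²(53.1°) = 1/0.6004² = 2.774.
True area = apparent / (areal scale) = 97700 / 2.774 ≈ 35200 km².

35200 km²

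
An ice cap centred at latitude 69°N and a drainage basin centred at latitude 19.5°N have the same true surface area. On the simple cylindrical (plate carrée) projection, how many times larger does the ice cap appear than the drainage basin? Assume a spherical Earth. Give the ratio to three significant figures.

Plate carrée maps x = Rλ, y = Rφ. The meridian scale is h = 1 and the parallel scale is k = 1/cos φ = sec φ.
Areal scale at 69°: h·k = 1.000 × 2.790 = 2.790.
Areal scale at 19.5°: h·k = 1.000 × 1.061 = 1.061.
Ratio = 2.790/1.061 ≈ 2.63.

2.63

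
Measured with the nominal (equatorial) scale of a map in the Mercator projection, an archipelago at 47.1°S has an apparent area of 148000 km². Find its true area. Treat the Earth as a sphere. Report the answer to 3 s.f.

68600 km²

Mercator is conformal, so the point scale is isotropic: h = k = sec φ = 1/cos φ.
Areal scale = k² = sec²φ = 1/cos²(47.1°) = 1/0.6807² = 2.158.
True area = apparent / (areal scale) = 148000 / 2.158 ≈ 68600 km².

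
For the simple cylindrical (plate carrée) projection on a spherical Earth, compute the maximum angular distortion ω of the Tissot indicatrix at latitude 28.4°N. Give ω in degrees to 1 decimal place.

7.3°

For the equirectangular projection with φ₀ = 0 (plate carrée), h = 1 along meridians and k = sec φ along parallels.
At 28.4°: h = 1.000, k = 1.137; principal scales a = 1.137, b = 1.000.
sin(ω/2) = (a − b)/(a + b) = 0.1368/2.137 = 0.06403, so ω = 2 arcsin(0.06403) ≈ 7.3°.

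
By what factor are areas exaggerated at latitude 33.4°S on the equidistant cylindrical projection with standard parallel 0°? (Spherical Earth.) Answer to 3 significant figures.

Plate carrée maps x = Rλ, y = Rφ. The meridian scale is h = 1 and the parallel scale is k = 1/cos φ = sec φ.
Areal scale = h·k = 1 × sec φ; at 33.4°, h = 1.000, k = 1.198, so h·k = 1.198.

1.20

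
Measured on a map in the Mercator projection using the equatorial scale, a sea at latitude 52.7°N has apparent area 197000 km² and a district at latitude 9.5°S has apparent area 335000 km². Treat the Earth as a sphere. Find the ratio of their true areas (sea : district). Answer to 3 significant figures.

0.222

On Mercator the areal scale is sec²φ, so true area = apparent × cos²φ.
True area of sea: 197000 × cos²(52.7°) = 197000 × 0.3672 = 72340 km².
True area of district: 335000 × cos²(9.5°) = 335000 × 0.9728 = 325900 km².
Ratio = 72340 / 325900 ≈ 0.222.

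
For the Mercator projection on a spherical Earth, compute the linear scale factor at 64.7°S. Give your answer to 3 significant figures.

The Mercator projection is conformal; its linear scale factor is the same in every direction and equals sec φ = 1/cos φ.
k = 1/cos 64.7° = 1/0.4274 = 2.340.

2.34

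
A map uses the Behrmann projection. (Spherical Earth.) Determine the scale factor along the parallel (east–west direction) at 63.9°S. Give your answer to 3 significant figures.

1.97

The Behrmann projection is cylindrical equal-area with φ₀ = 30°. A cylindrical equal-area projection with standard parallel φ₀ has meridian scale h = cos φ / cos φ₀ and parallel scale k = cos φ₀ / cos φ (so areas are preserved, h·k = 1).
k = cos 30° / cos 63.9° = 0.8660/0.4399 = 1.969.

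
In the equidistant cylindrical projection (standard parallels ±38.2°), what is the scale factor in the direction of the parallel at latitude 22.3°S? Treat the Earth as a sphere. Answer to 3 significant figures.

The equidistant cylindrical projection with φ₀ = 38.2° has h = 1 (meridians true) and k = cos φ₀ / cos φ along parallels.
k = cos 38.2° / cos 22.3° = 0.7859/0.9252 = 0.8494.

0.849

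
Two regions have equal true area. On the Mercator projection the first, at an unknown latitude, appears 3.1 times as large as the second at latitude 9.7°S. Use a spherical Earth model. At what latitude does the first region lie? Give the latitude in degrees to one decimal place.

56.0°

For equal true areas on Mercator, apparent areas scale as sec²φ, so the ratio is cos²φ₂ / cos²φ₁.
cos²φ₂ / cos²φ₁ = 3.1  ⇒  cos φ₁ = cos 9.7° / √3.1 = 0.9857/1.761 = 0.5598.
φ₁ = arccos(0.5598) ≈ 56.0°.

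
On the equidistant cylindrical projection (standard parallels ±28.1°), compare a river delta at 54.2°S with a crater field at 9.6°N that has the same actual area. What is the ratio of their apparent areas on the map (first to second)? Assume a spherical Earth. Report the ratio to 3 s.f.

In the equirectangular projection with standard parallel φ₀ = 28.1° (x = Rλ cos φ₀, y = Rφ), meridians are true-scale (h = 1) and the parallel scale is k = cos φ₀ / cos φ.
Areal scale at 54.2°: h·k = 1.000 × 1.508 = 1.508.
Areal scale at 9.6°: h·k = 1.000 × 0.8947 = 0.8947.
Ratio = 1.508/0.8947 ≈ 1.69.

1.69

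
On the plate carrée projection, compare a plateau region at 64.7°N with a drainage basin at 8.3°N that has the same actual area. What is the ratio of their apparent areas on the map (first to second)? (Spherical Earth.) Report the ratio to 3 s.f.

2.32

For the equirectangular projection with φ₀ = 0 (plate carrée), h = 1 along meridians and k = sec φ along parallels.
Areal scale at 64.7°: h·k = 1.000 × 2.340 = 2.340.
Areal scale at 8.3°: h·k = 1.000 × 1.011 = 1.011.
Ratio = 2.340/1.011 ≈ 2.32.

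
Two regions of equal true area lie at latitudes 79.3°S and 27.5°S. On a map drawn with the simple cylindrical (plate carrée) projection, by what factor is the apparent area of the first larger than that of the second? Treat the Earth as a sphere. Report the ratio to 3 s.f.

4.78

For the equirectangular projection with φ₀ = 0 (plate carrée), h = 1 along meridians and k = sec φ along parallels.
Areal scale at 79.3°: h·k = 1.000 × 5.386 = 5.386.
Areal scale at 27.5°: h·k = 1.000 × 1.127 = 1.127.
Ratio = 5.386/1.127 ≈ 4.78.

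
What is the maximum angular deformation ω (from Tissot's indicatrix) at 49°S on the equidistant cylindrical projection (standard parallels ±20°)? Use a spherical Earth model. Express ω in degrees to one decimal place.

In the equirectangular projection with standard parallel φ₀ = 20° (x = Rλ cos φ₀, y = Rφ), meridians are true-scale (h = 1) and the parallel scale is k = cos φ₀ / cos φ.
At 49°: h = 1.000, k = 1.432; principal scales a = 1.432, b = 1.000.
sin(ω/2) = (a − b)/(a + b) = 0.4323/2.432 = 0.1777, so ω = 2 arcsin(0.1777) ≈ 20.5°.

20.5°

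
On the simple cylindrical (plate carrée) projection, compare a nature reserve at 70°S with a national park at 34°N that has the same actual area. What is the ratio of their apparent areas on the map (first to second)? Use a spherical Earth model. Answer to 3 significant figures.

For the equirectangular projection with φ₀ = 0 (plate carrée), h = 1 along meridians and k = sec φ along parallels.
Areal scale at 70°: h·k = 1.000 × 2.924 = 2.924.
Areal scale at 34°: h·k = 1.000 × 1.206 = 1.206.
Ratio = 2.924/1.206 ≈ 2.42.

2.42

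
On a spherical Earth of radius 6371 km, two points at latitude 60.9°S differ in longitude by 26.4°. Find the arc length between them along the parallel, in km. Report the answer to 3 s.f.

1430 km

Arc length along a parallel = R cos φ · Δλ (with Δλ in radians).
= 6371 × cos 60.9° × (26.4° × π/180) = 6371 × 0.4863 × 0.4608 ≈ 1430 km.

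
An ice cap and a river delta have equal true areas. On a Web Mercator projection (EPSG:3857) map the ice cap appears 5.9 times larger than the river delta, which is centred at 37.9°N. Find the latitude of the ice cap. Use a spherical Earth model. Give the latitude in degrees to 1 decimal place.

71.0°

On Mercator, (apparent₁)/(apparent₂) = sec²φ₁ / sec²φ₂ when true areas are equal.
cos²φ₂ / cos²φ₁ = 5.9  ⇒  cos φ₁ = cos 37.9° / √5.9 = 0.7891/2.429 = 0.3249.
φ₁ = arccos(0.3249) ≈ 71.0°.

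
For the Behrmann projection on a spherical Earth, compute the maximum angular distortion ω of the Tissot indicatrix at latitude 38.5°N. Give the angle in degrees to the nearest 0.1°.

The Behrmann projection is cylindrical equal-area with φ₀ = 30°. For cylindrical equal-area with standard parallel φ₀, h = cos φ / cos φ₀ and k = cos φ₀ / cos φ, so h·k = 1.
At 38.5°: h = 0.9037, k = 1.107; principal scales a = 1.107, b = 0.9037.
sin(ω/2) = (a − b)/(a + b) = 0.2029/2.010 = 0.1009, so ω = 2 arcsin(0.1009) ≈ 11.6°.

11.6°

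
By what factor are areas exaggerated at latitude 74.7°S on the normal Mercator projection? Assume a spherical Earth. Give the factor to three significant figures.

The Mercator projection is conformal; its linear scale factor is the same in every direction and equals sec φ = 1/cos φ.
Areal scale = k² = sec²φ = 1/cos²(74.7°) = 1/0.2639² = 14.36.

14.4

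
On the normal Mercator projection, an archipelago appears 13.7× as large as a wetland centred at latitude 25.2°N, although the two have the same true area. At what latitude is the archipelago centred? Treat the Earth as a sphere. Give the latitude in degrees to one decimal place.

For equal true areas on Mercator, apparent areas scale as sec²φ, so the ratio is cos²φ₂ / cos²φ₁.
cos²φ₂ / cos²φ₁ = 13.7  ⇒  cos φ₁ = cos 25.2° / √13.7 = 0.9048/3.701 = 0.2445.
φ₁ = arccos(0.2445) ≈ 75.9°.

75.9°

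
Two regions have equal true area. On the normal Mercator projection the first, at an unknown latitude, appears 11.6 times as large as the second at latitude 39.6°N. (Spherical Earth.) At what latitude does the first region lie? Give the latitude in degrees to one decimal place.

For equal true areas on Mercator, apparent areas scale as sec²φ, so the ratio is cos²φ₂ / cos²φ₁.
cos²φ₂ / cos²φ₁ = 11.6  ⇒  cos φ₁ = cos 39.6° / √11.6 = 0.7705/3.406 = 0.2262.
φ₁ = arccos(0.2262) ≈ 76.9°.

76.9°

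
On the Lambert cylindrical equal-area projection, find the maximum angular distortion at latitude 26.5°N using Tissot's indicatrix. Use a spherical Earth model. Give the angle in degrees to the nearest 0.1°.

12.7°

The Lambert cylindrical equal-area projection is the cylindrical equal-area projection with its standard parallel at the equator (φ₀ = 0). Cylindrical equal-area (φ₀ = 0°): h = cos φ / cos 0° along meridians, k = cos 0° / cos φ along parallels; h·k = 1.
At 26.5°: h = 0.8949, k = 1.117; principal scales a = 1.117, b = 0.8949.
sin(ω/2) = (a − b)/(a + b) = 0.2225/2.012 = 0.1106, so ω = 2 arcsin(0.1106) ≈ 12.7°.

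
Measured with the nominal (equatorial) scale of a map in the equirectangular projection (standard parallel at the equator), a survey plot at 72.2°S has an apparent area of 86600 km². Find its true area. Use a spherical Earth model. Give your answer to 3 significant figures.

For the equirectangular projection with φ₀ = 0 (plate carrée), h = 1 along meridians and k = sec φ along parallels.
Areal scale = h·k = 1 × sec φ; at 72.2°, h = 1.000, k = 3.271, so h·k = 3.271.
True area = apparent / (areal scale) = 86600 / 3.271 ≈ 26500 km².

26500 km²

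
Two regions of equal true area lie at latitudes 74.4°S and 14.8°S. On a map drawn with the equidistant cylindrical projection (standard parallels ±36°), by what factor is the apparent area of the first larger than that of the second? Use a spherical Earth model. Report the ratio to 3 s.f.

The equidistant cylindrical projection with φ₀ = 36° has h = 1 (meridians true) and k = cos φ₀ / cos φ along parallels.
Areal scale at 74.4°: h·k = 1.000 × 3.008 = 3.008.
Areal scale at 14.8°: h·k = 1.000 × 0.8368 = 0.8368.
Ratio = 3.008/0.8368 ≈ 3.60.

3.60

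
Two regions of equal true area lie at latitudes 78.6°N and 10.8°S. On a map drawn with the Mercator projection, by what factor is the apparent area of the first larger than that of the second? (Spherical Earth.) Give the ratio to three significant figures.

24.7

Mercator is conformal with k = sec φ, so areal scale = k² = sec²φ.
At 78.6°: sec²(78.6°) = 1/0.1977² = 25.60.
At 10.8°: sec²(10.8°) = 1/0.9823² = 1.036.
Ratio = 25.60/1.036 = cos²(10.8°)/cos²(78.6°) ≈ 24.7.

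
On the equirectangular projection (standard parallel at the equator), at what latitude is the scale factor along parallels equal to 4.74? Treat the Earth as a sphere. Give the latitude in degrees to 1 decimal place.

77.8°

Plate carrée: h = 1, k = sec φ along parallels.
sec φ = 4.74  ⇒  cos φ = 0.2110  ⇒  φ ≈ 77.8°.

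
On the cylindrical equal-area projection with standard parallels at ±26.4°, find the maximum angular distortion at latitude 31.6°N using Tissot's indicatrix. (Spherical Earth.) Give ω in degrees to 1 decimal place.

Cylindrical equal-area (φ₀ = 26.4°): h = cos φ / cos 26.4° along meridians, k = cos 26.4° / cos φ along parallels; h·k = 1.
At 31.6°: h = 0.9509, k = 1.052; principal scales a = 1.052, b = 0.9509.
sin(ω/2) = (a − b)/(a + b) = 0.1007/2.003 = 0.05031, so ω = 2 arcsin(0.05031) ≈ 5.8°.

5.8°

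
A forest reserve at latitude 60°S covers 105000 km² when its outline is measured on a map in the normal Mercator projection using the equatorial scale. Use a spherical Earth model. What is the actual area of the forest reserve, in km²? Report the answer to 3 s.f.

26300 km²

For Mercator, h = k = sec φ (a conformal cylindrical projection has a single point scale, 1/cos φ).
Areal scale = k² = sec²φ = 1/cos²(60°) = 1/0.5000² = 4.000.
True area = apparent / (areal scale) = 105000 / 4.000 ≈ 26300 km².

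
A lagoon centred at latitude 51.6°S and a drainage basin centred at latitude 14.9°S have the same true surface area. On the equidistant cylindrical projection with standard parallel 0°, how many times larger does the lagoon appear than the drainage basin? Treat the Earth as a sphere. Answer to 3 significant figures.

For the equirectangular projection with φ₀ = 0 (plate carrée), h = 1 along meridians and k = sec φ along parallels.
Areal scale at 51.6°: h·k = 1.000 × 1.610 = 1.610.
Areal scale at 14.9°: h·k = 1.000 × 1.035 = 1.035.
Ratio = 1.610/1.035 ≈ 1.56.

1.56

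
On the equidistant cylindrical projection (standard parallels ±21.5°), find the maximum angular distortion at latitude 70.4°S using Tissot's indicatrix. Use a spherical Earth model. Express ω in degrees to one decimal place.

The equidistant cylindrical projection with φ₀ = 21.5° has h = 1 (meridians true) and k = cos φ₀ / cos φ along parallels.
At 70.4°: h = 1.000, k = 2.774; principal scales a = 2.774, b = 1.000.
sin(ω/2) = (a − b)/(a + b) = 1.774/3.774 = 0.4700, so ω = 2 arcsin(0.4700) ≈ 56.1°.

56.1°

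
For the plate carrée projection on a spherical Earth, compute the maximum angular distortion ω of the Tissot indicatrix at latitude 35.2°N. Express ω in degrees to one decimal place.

For the equirectangular projection with φ₀ = 0 (plate carrée), h = 1 along meridians and k = sec φ along parallels.
At 35.2°: h = 1.000, k = 1.224; principal scales a = 1.224, b = 1.000.
sin(ω/2) = (a − b)/(a + b) = 0.2238/2.224 = 0.1006, so ω = 2 arcsin(0.1006) ≈ 11.6°.

11.6°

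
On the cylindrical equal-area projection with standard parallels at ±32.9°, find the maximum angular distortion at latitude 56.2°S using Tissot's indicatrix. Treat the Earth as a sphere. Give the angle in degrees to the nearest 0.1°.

45.9°

For cylindrical equal-area with standard parallel φ₀, h = cos φ / cos φ₀ and k = cos φ₀ / cos φ, so h·k = 1.
At 56.2°: h = 0.6626, k = 1.509; principal scales a = 1.509, b = 0.6626.
sin(ω/2) = (a − b)/(a + b) = 0.8467/2.172 = 0.3899, so ω = 2 arcsin(0.3899) ≈ 45.9°.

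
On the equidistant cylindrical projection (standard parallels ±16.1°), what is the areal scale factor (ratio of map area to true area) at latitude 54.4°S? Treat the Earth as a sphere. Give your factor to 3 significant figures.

With standard parallel φ₀ = 16.1°, the equirectangular projection gives x = Rλ cos φ₀, y = Rφ, so h = 1 and k = cos 16.1° / cos φ.
Areal scale = h·k = 1 × cos φ₀ / cos φ; at 54.4°, h = 1.000, k = 1.650, so h·k = 1.650.

1.65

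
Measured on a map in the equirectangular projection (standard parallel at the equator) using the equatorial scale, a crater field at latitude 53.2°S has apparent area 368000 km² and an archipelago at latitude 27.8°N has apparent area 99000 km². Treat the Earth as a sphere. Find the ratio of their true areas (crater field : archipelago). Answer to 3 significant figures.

On the plate carrée, areal scale = h·k = 1 × sec φ, so true area = apparent × cos φ.
True area of crater field: 368000 × cos(53.2°) = 368000 × 0.5990 = 220400 km².
True area of archipelago: 99000 × cos(27.8°) = 99000 × 0.8846 = 87570 km².
Ratio = 220400 / 87570 ≈ 2.52.

2.52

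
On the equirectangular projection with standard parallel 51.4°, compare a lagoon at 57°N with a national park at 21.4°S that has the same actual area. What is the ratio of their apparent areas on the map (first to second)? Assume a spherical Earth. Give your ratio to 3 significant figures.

1.71

In the equirectangular projection with standard parallel φ₀ = 51.4° (x = Rλ cos φ₀, y = Rφ), meridians are true-scale (h = 1) and the parallel scale is k = cos φ₀ / cos φ.
Areal scale at 57°: h·k = 1.000 × 1.145 = 1.145.
Areal scale at 21.4°: h·k = 1.000 × 0.6701 = 0.6701.
Ratio = 1.145/0.6701 ≈ 1.71.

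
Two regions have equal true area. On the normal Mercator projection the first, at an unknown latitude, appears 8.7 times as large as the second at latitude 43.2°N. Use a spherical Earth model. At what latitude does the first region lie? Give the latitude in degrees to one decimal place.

For equal true areas on Mercator, apparent areas scale as sec²φ, so the ratio is cos²φ₂ / cos²φ₁.
cos²φ₂ / cos²φ₁ = 8.7  ⇒  cos φ₁ = cos 43.2° / √8.7 = 0.7290/2.950 = 0.2471.
φ₁ = arccos(0.2471) ≈ 75.7°.

75.7°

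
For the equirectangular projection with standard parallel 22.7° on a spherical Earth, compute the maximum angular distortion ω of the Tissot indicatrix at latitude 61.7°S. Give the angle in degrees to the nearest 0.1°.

With standard parallel φ₀ = 22.7°, the equirectangular projection gives x = Rλ cos φ₀, y = Rφ, so h = 1 and k = cos 22.7° / cos φ.
At 61.7°: h = 1.000, k = 1.946; principal scales a = 1.946, b = 1.000.
sin(ω/2) = (a − b)/(a + b) = 0.9459/2.946 = 0.3211, so ω = 2 arcsin(0.3211) ≈ 37.5°.

37.5°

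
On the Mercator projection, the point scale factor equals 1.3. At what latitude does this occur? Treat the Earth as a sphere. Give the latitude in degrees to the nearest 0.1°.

Mercator scale is k = sec φ = 1/cos φ.
1/cos φ = 1.3  ⇒  cos φ = 0.7692  ⇒  φ = arccos(0.7692) ≈ 39.7°.

39.7°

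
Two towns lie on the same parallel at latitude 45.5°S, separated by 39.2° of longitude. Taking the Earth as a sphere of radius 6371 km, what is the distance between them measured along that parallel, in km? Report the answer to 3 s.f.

3060 km

Arc length along a parallel = R cos φ · Δλ (with Δλ in radians).
= 6371 × cos 45.5° × (39.2° × π/180) = 6371 × 0.7009 × 0.6842 ≈ 3060 km.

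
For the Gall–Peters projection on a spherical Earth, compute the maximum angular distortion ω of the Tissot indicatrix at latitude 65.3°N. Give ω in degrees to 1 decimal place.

Gall–Peters is a cylindrical equal-area projection with standard parallels at ±45°. A cylindrical equal-area projection with standard parallel φ₀ has meridian scale h = cos φ / cos φ₀ and parallel scale k = cos φ₀ / cos φ (so areas are preserved, h·k = 1).
At 65.3°: h = 0.5910, k = 1.692; principal scales a = 1.692, b = 0.5910.
sin(ω/2) = (a − b)/(a + b) = 1.101/2.283 = 0.4823, so ω = 2 arcsin(0.4823) ≈ 57.7°.

57.7°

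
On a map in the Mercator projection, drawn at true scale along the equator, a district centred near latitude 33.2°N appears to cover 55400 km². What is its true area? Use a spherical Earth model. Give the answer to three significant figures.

The Mercator projection is conformal; its linear scale factor is the same in every direction and equals sec φ = 1/cos φ.
Areal scale = k² = sec²φ = 1/cos²(33.2°) = 1/0.8368² = 1.428.
True area = apparent / (areal scale) = 55400 / 1.428 ≈ 38800 km².

38800 km²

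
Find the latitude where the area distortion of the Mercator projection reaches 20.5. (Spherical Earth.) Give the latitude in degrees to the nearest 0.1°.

Mercator areal scale is sec²φ.
sec²φ = 20.5  ⇒  cos²φ = 0.04878  ⇒  cos φ = 0.2209.
φ = arccos(0.2209) ≈ 77.2°.

77.2°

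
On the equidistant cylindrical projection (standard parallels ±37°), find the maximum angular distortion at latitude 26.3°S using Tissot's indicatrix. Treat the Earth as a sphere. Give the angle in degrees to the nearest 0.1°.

In the equirectangular projection with standard parallel φ₀ = 37° (x = Rλ cos φ₀, y = Rφ), meridians are true-scale (h = 1) and the parallel scale is k = cos φ₀ / cos φ.
At 26.3°: h = 1.000, k = 0.8909; principal scales a = 1.000, b = 0.8909.
sin(ω/2) = (a − b)/(a + b) = 0.1091/1.891 = 0.05773, so ω = 2 arcsin(0.05773) ≈ 6.6°.

6.6°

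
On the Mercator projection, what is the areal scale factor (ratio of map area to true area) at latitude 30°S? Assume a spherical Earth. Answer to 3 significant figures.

1.33

Mercator is conformal, so the point scale is isotropic: h = k = sec φ = 1/cos φ.
Areal scale = k² = sec²φ = 1/cos²(30°) = 1/0.8660² = 1.333.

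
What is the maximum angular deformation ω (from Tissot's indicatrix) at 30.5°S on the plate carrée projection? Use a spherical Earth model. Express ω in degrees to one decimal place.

Plate carrée maps x = Rλ, y = Rφ. The meridian scale is h = 1 and the parallel scale is k = 1/cos φ = sec φ.
At 30.5°: h = 1.000, k = 1.161; principal scales a = 1.161, b = 1.000.
sin(ω/2) = (a − b)/(a + b) = 0.1606/2.161 = 0.07433, so ω = 2 arcsin(0.07433) ≈ 8.5°.

8.5°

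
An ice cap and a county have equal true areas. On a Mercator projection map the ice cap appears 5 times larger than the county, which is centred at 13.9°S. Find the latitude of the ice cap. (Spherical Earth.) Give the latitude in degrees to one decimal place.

Mercator areal scale is sec²φ, so apparent-area ratio = sec²φ₁ / sec²φ₂ = cos²φ₂ / cos²φ₁.
cos²φ₂ / cos²φ₁ = 5  ⇒  cos φ₁ = cos 13.9° / √5 = 0.9707/2.236 = 0.4341.
φ₁ = arccos(0.4341) ≈ 64.3°.

64.3°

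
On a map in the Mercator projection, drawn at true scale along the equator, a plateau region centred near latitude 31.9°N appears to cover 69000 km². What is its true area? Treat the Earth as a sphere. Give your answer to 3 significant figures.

49700 km²

For Mercator, h = k = sec φ (a conformal cylindrical projection has a single point scale, 1/cos φ).
Areal scale = k² = sec²φ = 1/cos²(31.9°) = 1/0.8490² = 1.387.
True area = apparent / (areal scale) = 69000 / 1.387 ≈ 49700 km².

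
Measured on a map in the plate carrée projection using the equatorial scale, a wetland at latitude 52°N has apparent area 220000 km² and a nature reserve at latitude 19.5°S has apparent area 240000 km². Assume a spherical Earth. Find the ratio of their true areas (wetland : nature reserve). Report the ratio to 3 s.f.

0.599

On the plate carrée, areal scale = h·k = 1 × sec φ, so true area = apparent × cos φ.
True area of wetland: 220000 × cos(52°) = 220000 × 0.6157 = 135400 km².
True area of nature reserve: 240000 × cos(19.5°) = 240000 × 0.9426 = 226200 km².
Ratio = 135400 / 226200 ≈ 0.599.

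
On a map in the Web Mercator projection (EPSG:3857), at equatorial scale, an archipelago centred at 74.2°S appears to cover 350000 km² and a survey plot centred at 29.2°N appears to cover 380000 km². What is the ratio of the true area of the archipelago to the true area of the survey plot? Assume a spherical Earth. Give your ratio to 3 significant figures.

Mercator's areal exaggeration is sec²φ; hence true area = (apparent area) · cos²φ.
True area of archipelago: 350000 × cos²(74.2°) = 350000 × 0.07414 = 25950 km².
True area of survey plot: 380000 × cos²(29.2°) = 380000 × 0.7620 = 289600 km².
Ratio = 25950 / 289600 ≈ 0.0896.

0.0896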